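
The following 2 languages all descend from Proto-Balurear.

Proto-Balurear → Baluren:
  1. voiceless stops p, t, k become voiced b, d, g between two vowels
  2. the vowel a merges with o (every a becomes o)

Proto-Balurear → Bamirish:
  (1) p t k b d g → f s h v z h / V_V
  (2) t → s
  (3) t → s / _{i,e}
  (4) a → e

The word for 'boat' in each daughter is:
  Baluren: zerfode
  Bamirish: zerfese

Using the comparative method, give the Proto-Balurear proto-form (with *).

Position 6: Baluren has d, Bamirish has s. Taking the neighbouring segments as reconstructed: Baluren d could go back to *t or *d; Bamirish s could go back to *t or *s — the one source consistent with every daughter is *t.
Position 5: Baluren has o, Bamirish has e. Taking the neighbouring segments as reconstructed: Baluren o could go back to *a or *o; Bamirish e could go back to *a or *e — the one source consistent with every daughter is *a.
This points to *zerfate. Verify forward in each daughter:
Baluren: *zerfate > zerfade > zerfode  (by intervocalic voicing, vowel merger)
Bamirish: *zerfate
  zerfate → zerfase   [intervocalic lenition]
  zerfase (rule 2 does not apply)
  zerfase (rule 3 does not apply)
  zerfase → zerfese   [vowel merger]
  giving Bamirish zerfese.
Only *zerfate yields all of Baluren zerfode, Bamirish zerfese.

*zerfate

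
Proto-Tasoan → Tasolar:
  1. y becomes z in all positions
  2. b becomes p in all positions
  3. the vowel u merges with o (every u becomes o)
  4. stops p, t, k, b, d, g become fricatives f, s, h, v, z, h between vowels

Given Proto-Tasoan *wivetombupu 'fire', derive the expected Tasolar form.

wivesompofo

Tasolar: start from *wivetombupu.
  rule 1: no change — wivetombupu
  rule 2 (unconditioned shift): wivetombupu → wivetompupu
  rule 3 (vowel merger): wivetompupu → wivetompopo
  rule 4 (intervocalic lenition): wivetompopo → wivesompofo
  ⇒ Tasolar wivesompofo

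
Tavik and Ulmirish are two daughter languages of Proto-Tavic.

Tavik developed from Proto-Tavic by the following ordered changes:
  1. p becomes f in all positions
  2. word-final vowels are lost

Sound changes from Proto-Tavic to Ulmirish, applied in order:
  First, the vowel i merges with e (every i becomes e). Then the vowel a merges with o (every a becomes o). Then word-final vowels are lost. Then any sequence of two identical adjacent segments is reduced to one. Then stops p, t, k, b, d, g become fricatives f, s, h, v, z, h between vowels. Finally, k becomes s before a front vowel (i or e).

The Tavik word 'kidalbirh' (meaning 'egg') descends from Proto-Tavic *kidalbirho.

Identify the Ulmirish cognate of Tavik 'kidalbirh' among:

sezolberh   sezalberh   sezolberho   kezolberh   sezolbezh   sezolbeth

Ulmirish: *kidalbirho
  kidalbirho → kedalberho   [vowel merger]
  kedalberho → kedolberho   [vowel merger]
  kedolberho → kedolberh   [apocope]
  kedolberh (rule 4 does not apply)
  kedolberh → kezolberh   [intervocalic lenition]
  kezolberh → sezolberh   [palatalisation]
  giving Ulmirish sezolberh.

sezolberh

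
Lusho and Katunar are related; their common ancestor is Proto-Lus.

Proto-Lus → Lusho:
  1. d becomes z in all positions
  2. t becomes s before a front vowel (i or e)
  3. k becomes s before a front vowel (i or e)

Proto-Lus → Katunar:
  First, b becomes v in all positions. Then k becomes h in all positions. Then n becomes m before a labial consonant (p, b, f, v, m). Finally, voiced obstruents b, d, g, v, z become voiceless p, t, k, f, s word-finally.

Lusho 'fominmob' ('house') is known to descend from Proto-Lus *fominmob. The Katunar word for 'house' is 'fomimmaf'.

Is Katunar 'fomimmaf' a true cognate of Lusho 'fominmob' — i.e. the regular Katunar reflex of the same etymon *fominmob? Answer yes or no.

Derive the expected Katunar reflex of *fominmob:
Katunar: *fominmob > fominmov > fomimmov > fomimmof  (by unconditioned shift, nasal place assimilation, final devoicing)
The regular Katunar reflex would be 'fomimmof', but the attested form is 'fomimmaf'. The correspondence is irregular, so they are not cognates (the Katunar form has a different source).

no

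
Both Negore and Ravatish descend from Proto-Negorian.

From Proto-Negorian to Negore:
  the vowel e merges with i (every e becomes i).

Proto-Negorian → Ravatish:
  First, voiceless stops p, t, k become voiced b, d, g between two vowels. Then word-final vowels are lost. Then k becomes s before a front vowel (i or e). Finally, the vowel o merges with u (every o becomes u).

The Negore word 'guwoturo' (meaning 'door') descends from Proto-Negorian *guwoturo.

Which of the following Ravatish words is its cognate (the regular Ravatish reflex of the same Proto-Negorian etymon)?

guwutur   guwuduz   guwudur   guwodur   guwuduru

guwudur

Ravatish: *guwoturo > guwoduro > guwodur > guwudur  (by intervocalic voicing, apocope, vowel merger)
Only 'guwudur' matches the regular Ravatish development of *guwoturo.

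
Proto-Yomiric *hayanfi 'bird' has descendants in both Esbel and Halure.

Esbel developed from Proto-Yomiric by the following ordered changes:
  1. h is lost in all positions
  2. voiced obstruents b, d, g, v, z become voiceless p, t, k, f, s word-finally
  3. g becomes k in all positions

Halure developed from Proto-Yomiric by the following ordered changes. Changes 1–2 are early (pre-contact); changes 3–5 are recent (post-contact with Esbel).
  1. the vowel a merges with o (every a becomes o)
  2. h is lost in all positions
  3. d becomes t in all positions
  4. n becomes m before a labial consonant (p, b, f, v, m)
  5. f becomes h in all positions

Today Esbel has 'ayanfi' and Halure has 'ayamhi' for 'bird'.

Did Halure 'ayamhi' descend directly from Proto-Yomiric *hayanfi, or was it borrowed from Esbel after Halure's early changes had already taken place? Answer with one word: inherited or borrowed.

If inherited, *hayanfi would pass through all of Halure's changes:
Halure: *hayanfi > hoyonfi > oyonfi > oyomfi > oyomhi  (by vowel merger, h-loss, nasal place assimilation, unconditioned shift)
If borrowed from Esbel 'ayanfi' after the early changes, it would undergo only the recent ones:
  rule 3 (unconditioned shift): no change (ayanfi)
  rule 4 (nasal place assimilation): ayanfi → ayamfi
  rule 5 (unconditioned shift): ayamfi → ayamhi
  ⇒ as a loan: ayamhi
Halure 'ayamhi' matches the loan outcome 'ayamhi', not the inherited 'oyomhi' — it skipped the early Halure changes, so it was borrowed from Esbel.

borrowed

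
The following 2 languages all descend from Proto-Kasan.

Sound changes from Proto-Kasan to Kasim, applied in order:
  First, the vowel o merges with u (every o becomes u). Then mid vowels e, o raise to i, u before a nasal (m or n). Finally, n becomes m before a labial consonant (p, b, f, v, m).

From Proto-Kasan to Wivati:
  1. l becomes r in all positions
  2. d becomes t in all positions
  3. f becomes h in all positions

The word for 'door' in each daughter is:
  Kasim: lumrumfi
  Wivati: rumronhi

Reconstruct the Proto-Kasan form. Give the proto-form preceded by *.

Position 7: Kasim has f, Wivati has h. Kasim preserves f here (none of its changes turn any other segment into f), so the proto-segment is *f.
Position 1: Kasim has l, Wivati has r. Kasim preserves l here (none of its changes turn any other segment into l), so the proto-segment is *l.
Position 6: Kasim has m, Wivati has n. Wivati preserves n here (none of its changes turn any other segment into n), so the proto-segment is *n.
Continuing position by position gives *lumronfi; check it forward:
Kasim: start from *lumronfi.
  rule 1 (vowel merger): lumronfi → lumrunfi
  rule 2: no change — lumrunfi
  rule 3 (nasal place assimilation): lumrunfi → lumrumfi
  ⇒ Kasim lumrumfi
Wivati: *lumronfi
  lumronfi → rumronfi   [unconditioned shift]
  rumronfi (rule 2 does not apply)
  rumronfi → rumronhi   [unconditioned shift]
  giving Wivati rumronhi.
Only *lumronfi yields all of Kasim lumrumfi, Wivati rumronhi.

*lumronfi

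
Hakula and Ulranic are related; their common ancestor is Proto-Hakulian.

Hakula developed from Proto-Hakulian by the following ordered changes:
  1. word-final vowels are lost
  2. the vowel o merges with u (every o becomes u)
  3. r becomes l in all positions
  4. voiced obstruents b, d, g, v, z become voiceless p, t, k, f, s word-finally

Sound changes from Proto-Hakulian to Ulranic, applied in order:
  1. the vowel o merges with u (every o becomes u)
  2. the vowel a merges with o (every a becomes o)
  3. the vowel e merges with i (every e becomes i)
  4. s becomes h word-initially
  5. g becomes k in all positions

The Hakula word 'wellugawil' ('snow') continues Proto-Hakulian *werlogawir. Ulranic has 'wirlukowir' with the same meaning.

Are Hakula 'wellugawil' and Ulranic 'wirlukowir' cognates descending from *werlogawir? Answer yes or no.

yes

Derive the expected Ulranic reflex of *werlogawir:
Ulranic: *werlogawir > werlugawir > werlugowir > wirlugowir > wirlukowir  (by vowel merger, vowel merger, vowel merger, unconditioned shift)
Ulranic 'wirlukowir' matches the regular reflex exactly, so the pair is cognate.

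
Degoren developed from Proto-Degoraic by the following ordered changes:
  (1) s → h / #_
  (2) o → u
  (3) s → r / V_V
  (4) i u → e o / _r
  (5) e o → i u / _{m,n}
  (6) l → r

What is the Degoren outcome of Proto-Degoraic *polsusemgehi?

pursorimgehi

Degoren: *polsusemgehi
  polsusemgehi (rule 1 does not apply)
  polsusemgehi → pulsusemgehi   [vowel merger]
  pulsusemgehi → pulsuremgehi   [rhotacism]
  pulsuremgehi → pulsoremgehi   [pre-rhotic lowering]
  pulsoremgehi → pulsorimgehi   [pre-nasal raising]
  pulsorimgehi → pursorimgehi   [unconditioned shift]
  giving Degoren pursorimgehi.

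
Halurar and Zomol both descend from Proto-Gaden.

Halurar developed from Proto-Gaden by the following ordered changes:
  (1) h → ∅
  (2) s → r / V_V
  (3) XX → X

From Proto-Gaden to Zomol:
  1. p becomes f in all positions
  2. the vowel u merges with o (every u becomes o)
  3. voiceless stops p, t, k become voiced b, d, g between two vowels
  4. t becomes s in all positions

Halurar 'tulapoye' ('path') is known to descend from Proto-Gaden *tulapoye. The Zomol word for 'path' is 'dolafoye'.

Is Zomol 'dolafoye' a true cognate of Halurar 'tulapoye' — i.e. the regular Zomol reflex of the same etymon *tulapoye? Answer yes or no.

Derive the expected Zomol reflex of *tulapoye:
Zomol: *tulapoye > tulafoye > tolafoye > solafoye  (by unconditioned shift, vowel merger, unconditioned shift)
The regular Zomol reflex would be 'solafoye', but the attested form is 'dolafoye'. The correspondence is irregular, so they are not cognates (the Zomol form has a different source).

no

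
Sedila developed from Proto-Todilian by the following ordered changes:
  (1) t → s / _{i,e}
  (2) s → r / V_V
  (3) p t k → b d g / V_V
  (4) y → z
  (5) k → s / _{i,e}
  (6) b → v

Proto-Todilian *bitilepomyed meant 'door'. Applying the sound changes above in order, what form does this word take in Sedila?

virilevomzed

Sedila: start from *bitilepomyed.
  rule 1 (palatalisation): bitilepomyed → bisilepomyed
  rule 2 (rhotacism): bisilepomyed → birilepomyed
  rule 3 (intervocalic voicing): birilepomyed → birilebomyed
  rule 4 (unconditioned shift): birilebomyed → birilebomzed
  rule 5: no change — birilebomzed
  rule 6 (unconditioned shift): birilebomzed → virilevomzed
  ⇒ Sedila virilevomzed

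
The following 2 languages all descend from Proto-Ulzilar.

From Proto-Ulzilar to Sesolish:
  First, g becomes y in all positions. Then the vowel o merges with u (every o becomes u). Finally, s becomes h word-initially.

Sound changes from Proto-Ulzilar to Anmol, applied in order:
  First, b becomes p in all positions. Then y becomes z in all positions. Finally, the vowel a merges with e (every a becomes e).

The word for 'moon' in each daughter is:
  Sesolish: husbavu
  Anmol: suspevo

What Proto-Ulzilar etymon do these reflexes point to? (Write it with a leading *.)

Position 1: Sesolish has h, Anmol has s. Anmol preserves s here (none of its changes turn any other segment into s), so the proto-segment is *s.
Position 4: Sesolish has b, Anmol has p. Sesolish preserves b here (none of its changes turn any other segment into b), so the proto-segment is *b.
Continuing position by position gives *susbavo; check it forward:
Sesolish: start from *susbavo.
  rule 1: no change — susbavo
  rule 2 (vowel merger): susbavo → susbavu
  rule 3 (debuccalisation): susbavu → husbavu
  ⇒ Sesolish husbavu
Anmol: start from *susbavo.
  rule 1 (unconditioned shift): susbavo → suspavo
  rule 2: no change — suspavo
  rule 3 (vowel merger): suspavo → suspevo
  ⇒ Anmol suspevo
No other proto-form is consistent with every reflex, so the reconstruction is *susbavo.

*susbavo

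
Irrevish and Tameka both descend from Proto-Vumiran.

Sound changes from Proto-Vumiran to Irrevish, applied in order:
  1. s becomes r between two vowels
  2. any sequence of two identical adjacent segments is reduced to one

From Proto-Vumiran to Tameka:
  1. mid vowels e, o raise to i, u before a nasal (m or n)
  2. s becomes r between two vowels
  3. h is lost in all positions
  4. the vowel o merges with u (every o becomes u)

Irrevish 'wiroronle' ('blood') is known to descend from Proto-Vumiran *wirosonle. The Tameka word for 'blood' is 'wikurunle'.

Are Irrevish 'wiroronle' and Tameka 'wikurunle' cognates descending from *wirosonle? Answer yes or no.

no

Derive the expected Tameka reflex of *wirosonle:
Tameka: start from *wirosonle.
  rule 1 (pre-nasal raising): wirosonle → wirosunle
  rule 2 (rhotacism): wirosunle → wirorunle
  rule 3: no change — wirorunle
  rule 4 (vowel merger): wirorunle → wirurunle
  ⇒ Tameka wirurunle
The regular Tameka reflex would be 'wirurunle', but the attested form is 'wikurunle'. The correspondence is irregular, so they are not cognates (the Tameka form has a different source).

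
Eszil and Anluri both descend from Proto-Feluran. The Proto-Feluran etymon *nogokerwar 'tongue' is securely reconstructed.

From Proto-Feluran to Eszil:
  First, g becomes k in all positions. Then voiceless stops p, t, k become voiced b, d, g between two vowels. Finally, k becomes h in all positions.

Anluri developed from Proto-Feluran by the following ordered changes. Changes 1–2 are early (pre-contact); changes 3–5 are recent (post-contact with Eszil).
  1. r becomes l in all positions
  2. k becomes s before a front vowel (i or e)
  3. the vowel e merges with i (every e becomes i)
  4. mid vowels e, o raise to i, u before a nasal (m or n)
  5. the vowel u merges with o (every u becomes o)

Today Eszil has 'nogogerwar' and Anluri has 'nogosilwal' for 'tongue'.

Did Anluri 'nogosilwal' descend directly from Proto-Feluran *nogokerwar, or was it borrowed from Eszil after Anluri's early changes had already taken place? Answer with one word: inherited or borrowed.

inherited

If inherited, *nogokerwar would pass through all of Anluri's changes:
Anluri: *nogokerwar
  nogokerwar → nogokelwal   [unconditioned shift]
  nogokelwal → nogoselwal   [palatalisation]
  nogoselwal → nogosilwal   [vowel merger]
  nogosilwal (rule 4 does not apply)
  nogosilwal (rule 5 does not apply)
  giving Anluri nogosilwal.
If borrowed from Eszil 'nogogerwar' after the early changes, it would undergo only the recent ones:
  rule 3 (vowel merger): nogogerwar → nogogirwar
  rule 4 (pre-nasal raising): no change (nogogirwar)
  rule 5 (vowel merger): no change (nogogirwar)
  ⇒ as a loan: nogogirwar
Anluri 'nogosilwal' matches the inherited outcome exactly, so it is an inherited cognate, not a loan.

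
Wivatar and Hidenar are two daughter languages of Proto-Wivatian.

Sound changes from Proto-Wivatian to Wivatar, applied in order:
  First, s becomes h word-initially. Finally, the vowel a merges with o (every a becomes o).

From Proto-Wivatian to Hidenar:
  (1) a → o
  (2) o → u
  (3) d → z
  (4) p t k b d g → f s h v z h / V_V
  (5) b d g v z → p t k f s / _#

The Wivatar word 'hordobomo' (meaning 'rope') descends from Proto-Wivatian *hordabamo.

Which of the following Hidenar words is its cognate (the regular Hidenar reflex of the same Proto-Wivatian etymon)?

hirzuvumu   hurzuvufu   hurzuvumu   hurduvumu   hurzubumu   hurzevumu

Hidenar: *hordabamo > hordobomo > hurdubumu > hurzubumu > hurzuvumu  (by vowel merger, vowel merger, unconditioned shift, intervocalic lenition)
Only 'hurzuvumu' matches the regular Hidenar development of *hordabamo.

hurzuvumu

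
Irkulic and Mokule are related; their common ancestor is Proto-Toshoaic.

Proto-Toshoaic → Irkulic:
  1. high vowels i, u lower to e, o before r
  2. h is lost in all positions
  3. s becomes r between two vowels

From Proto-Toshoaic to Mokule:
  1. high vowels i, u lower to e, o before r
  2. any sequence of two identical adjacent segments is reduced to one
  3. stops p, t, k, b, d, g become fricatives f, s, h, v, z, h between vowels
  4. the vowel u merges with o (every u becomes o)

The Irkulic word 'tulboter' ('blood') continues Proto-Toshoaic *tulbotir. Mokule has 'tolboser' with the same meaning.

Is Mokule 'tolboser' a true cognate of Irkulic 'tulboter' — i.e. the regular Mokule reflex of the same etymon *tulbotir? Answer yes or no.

yes

Derive the expected Mokule reflex of *tulbotir:
Mokule: start from *tulbotir.
  rule 1 (pre-rhotic lowering): tulbotir → tulboter
  rule 2: no change — tulboter
  rule 3 (intervocalic lenition): tulboter → tulboser
  rule 4 (vowel merger): tulboser → tolboser
  ⇒ Mokule tolboser
Mokule 'tolboser' matches the regular reflex exactly, so the pair is cognate.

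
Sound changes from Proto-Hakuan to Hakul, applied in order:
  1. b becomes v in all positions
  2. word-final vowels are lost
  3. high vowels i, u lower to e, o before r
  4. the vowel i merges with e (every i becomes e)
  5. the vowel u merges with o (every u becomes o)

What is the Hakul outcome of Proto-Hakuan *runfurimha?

ronforemh

Hakul: start from *runfurimha.
  rule 1: no change — runfurimha
  rule 2 (apocope): runfurimha → runfurimh
  rule 3 (pre-rhotic lowering): runfurimh → runforimh
  rule 4 (vowel merger): runforimh → runforemh
  rule 5 (vowel merger): runforemh → ronforemh
  ⇒ Hakul ronforemh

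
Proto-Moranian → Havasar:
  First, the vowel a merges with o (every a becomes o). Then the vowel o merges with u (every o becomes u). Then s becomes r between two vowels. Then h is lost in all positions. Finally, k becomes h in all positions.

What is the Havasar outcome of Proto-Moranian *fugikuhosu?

Havasar: *fugikuhosu
  fugikuhosu (rule 1 does not apply)
  fugikuhosu → fugikuhusu   [vowel merger]
  fugikuhusu → fugikuhuru   [rhotacism]
  fugikuhuru → fugikuuru   [h-loss]
  fugikuuru → fugihuuru   [unconditioned shift]
  giving Havasar fugihuuru.

fugihuuru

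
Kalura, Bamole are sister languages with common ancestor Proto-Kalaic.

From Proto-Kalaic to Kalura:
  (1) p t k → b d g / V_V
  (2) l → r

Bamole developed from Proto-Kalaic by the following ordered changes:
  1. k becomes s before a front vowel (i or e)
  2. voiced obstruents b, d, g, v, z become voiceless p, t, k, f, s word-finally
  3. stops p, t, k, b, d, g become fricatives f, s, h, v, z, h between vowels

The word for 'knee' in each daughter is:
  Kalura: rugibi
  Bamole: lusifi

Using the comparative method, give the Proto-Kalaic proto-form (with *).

*lukipi

Position 3: Kalura has g, Bamole has s. Taking the neighbouring segments as reconstructed: Kalura g could go back to *k or *g; Bamole s could go back to *t or *k or *s — the one source consistent with every daughter is *k.
Position 5: Kalura has b, Bamole has f. Taking the neighbouring segments as reconstructed: Kalura b could go back to *p or *b; Bamole f could go back to *p or *f — the one source consistent with every daughter is *p.
Verify the candidate proto-form against each daughter:
Kalura: *lukipi > lugibi > rugibi  (by intervocalic voicing, unconditioned shift)
Bamole: start from *lukipi.
  rule 1 (palatalisation): lukipi → lusipi
  rule 2: no change — lusipi
  rule 3 (intervocalic lenition): lusipi → lusifi
  ⇒ Bamole lusifi
*lukipi is the unique common source.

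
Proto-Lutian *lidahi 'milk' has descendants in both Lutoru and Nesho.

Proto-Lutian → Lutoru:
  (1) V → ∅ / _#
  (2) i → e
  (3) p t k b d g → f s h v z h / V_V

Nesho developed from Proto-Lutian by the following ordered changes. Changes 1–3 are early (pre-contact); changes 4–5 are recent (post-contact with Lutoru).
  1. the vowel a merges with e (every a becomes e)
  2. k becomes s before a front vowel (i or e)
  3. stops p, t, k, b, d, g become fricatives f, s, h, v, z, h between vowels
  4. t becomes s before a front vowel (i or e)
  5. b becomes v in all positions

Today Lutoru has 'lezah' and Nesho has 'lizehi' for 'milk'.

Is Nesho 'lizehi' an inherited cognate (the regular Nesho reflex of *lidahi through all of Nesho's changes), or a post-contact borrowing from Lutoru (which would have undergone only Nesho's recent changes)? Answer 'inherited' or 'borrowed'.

If inherited, *lidahi would pass through all of Nesho's changes:
Nesho: start from *lidahi.
  rule 1 (vowel merger): lidahi → lidehi
  rule 2: no change — lidehi
  rule 3 (intervocalic lenition): lidehi → lizehi
  rule 4: no change — lizehi
  rule 5: no change — lizehi
  ⇒ Nesho lizehi
If borrowed from Lutoru 'lezah' after the early changes, it would undergo only the recent ones:
  rule 4 (palatalisation): no change (lezah)
  rule 5 (unconditioned shift): no change (lezah)
  ⇒ as a loan: lezah
Nesho 'lizehi' matches the inherited outcome exactly, so it is an inherited cognate, not a loan.

inherited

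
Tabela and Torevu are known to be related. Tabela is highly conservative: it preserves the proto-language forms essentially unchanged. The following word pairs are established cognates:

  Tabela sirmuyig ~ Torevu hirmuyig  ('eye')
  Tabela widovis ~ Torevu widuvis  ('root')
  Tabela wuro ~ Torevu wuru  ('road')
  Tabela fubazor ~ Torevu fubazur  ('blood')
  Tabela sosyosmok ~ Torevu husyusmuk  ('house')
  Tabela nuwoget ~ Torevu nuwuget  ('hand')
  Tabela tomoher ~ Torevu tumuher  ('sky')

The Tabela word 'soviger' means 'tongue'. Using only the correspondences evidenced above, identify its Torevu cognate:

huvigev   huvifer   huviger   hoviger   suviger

huviger

sosyosmok ~ husyusmuk — Tabela s corresponds to Torevu h word-initially before a back vowel.
widovis ~ widuvis — Tabela o corresponds to Torevu u after a consonant, before a labial obstruent.
Applying these to Tabela 'soviger':
  soviger → hoviger   (s→h word-initially before a back vowel)
  hoviger → huviger   (o→u after a consonant, before a labial obstruent)
So the Torevu cognate is 'huviger'.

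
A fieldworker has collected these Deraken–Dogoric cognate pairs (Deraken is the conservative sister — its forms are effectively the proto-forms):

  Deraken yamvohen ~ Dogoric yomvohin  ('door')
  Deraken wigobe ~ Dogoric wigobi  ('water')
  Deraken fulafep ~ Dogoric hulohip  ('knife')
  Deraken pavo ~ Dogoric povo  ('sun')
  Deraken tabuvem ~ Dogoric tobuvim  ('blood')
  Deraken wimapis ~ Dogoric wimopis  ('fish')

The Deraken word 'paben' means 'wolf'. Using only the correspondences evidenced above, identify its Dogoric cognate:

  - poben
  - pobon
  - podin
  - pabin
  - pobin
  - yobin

pobin

tabuvem ~ tobuvim — Deraken a corresponds to Dogoric o after a consonant, before a labial obstruent.
yamvohen ~ yomvohin — Deraken e corresponds to Dogoric i after a consonant, before a nasal.
Applying these to Deraken 'paben':
  paben → poben   (a→o after a consonant, before a labial obstruent)
  poben → pobin   (e→i after a consonant, before a nasal)
So the Dogoric cognate is 'pobin'.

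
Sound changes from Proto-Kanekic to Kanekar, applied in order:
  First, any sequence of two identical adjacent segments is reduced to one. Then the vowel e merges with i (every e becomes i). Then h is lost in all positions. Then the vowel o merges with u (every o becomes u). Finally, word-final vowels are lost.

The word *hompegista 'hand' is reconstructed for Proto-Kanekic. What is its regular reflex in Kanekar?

Kanekar: *hompegista
  hompegista (rule 1 does not apply)
  hompegista → hompigista   [vowel merger]
  hompigista → ompigista   [h-loss]
  ompigista → umpigista   [vowel merger]
  umpigista → umpigist   [apocope]
  giving Kanekar umpigist.

umpigist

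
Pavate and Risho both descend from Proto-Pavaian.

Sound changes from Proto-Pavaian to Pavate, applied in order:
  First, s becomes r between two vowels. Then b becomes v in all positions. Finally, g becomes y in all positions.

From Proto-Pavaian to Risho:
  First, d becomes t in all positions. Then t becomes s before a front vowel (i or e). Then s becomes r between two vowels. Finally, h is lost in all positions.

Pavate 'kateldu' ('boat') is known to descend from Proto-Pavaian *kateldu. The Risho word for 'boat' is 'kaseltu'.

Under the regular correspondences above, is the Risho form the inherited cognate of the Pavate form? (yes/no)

no

Derive the expected Risho reflex of *kateldu:
Risho: start from *kateldu.
  rule 1 (unconditioned shift): kateldu → kateltu
  rule 2 (palatalisation): kateltu → kaseltu
  rule 3 (rhotacism): kaseltu → kareltu
  rule 4: no change — kareltu
  ⇒ Risho kareltu
The regular Risho reflex would be 'kareltu', but the attested form is 'kaseltu'. The correspondence is irregular, so they are not cognates (the Risho form has a different source).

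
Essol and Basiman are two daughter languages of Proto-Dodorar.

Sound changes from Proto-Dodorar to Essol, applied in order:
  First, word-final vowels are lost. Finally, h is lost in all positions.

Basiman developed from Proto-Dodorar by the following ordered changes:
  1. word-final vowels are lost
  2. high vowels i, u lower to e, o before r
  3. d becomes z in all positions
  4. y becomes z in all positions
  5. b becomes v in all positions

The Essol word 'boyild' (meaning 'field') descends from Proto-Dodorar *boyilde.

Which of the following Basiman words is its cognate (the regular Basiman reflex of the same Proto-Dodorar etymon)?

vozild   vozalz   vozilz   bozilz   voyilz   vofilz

vozilz

Basiman: *boyilde > boyild > boyilz > bozilz > vozilz  (by apocope, unconditioned shift, unconditioned shift, unconditioned shift)
The other candidates each miss or misapply at least one Basiman change.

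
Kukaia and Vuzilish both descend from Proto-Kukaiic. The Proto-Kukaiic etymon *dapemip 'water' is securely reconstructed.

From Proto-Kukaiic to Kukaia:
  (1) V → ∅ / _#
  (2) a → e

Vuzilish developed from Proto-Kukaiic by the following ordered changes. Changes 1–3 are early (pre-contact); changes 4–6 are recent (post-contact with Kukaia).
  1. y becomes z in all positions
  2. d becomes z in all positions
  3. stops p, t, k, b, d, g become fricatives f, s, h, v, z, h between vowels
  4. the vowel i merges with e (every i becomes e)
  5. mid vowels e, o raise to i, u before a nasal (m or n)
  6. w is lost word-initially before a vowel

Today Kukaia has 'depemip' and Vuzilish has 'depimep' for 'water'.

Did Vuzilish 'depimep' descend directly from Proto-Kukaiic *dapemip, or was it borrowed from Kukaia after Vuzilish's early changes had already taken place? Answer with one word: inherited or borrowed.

If inherited, *dapemip would pass through all of Vuzilish's changes:
Vuzilish: *dapemip
  dapemip (rule 1 does not apply)
  dapemip → zapemip   [unconditioned shift]
  zapemip → zafemip   [intervocalic lenition]
  zafemip → zafemep   [vowel merger]
  zafemep → zafimep   [pre-nasal raising]
  zafimep (rule 6 does not apply)
  giving Vuzilish zafimep.
If borrowed from Kukaia 'depemip' after the early changes, it would undergo only the recent ones:
  rule 4 (vowel merger): depemip → depemep
  rule 5 (pre-nasal raising): depemep → depimep
  rule 6 (glide loss): no change (depimep)
  ⇒ as a loan: depimep
Vuzilish 'depimep' matches the loan outcome 'depimep', not the inherited 'zafimep' — it skipped the early Vuzilish changes, so it was borrowed from Kukaia.

borrowed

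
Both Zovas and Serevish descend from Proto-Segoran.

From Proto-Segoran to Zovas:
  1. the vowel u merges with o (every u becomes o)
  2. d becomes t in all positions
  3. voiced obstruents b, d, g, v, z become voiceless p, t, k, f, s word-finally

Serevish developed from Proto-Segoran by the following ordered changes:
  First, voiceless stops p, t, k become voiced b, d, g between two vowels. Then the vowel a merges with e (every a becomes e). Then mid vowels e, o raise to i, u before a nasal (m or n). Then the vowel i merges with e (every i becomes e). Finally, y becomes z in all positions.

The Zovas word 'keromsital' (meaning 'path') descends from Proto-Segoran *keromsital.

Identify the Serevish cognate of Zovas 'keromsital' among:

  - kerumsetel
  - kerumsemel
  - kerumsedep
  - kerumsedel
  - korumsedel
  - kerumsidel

Serevish: *keromsital > keromsidal > keromsidel > kerumsidel > kerumsedel  (by intervocalic voicing, vowel merger, pre-nasal raising, vowel merger)
Among the options, 'kerumsedel' alone shows every Serevish change applied in order.

kerumsedel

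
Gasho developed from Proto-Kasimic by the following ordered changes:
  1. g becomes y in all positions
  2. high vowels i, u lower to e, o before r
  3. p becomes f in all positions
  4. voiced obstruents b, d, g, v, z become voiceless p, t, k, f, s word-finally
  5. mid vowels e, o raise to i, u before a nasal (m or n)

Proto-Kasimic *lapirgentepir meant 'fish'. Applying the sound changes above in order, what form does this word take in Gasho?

laferyintefer

Gasho: *lapirgentepir
  lapirgentepir → lapiryentepir   [unconditioned shift]
  lapiryentepir → laperyenteper   [pre-rhotic lowering]
  laperyenteper → laferyentefer   [unconditioned shift]
  laferyentefer (rule 4 does not apply)
  laferyentefer → laferyintefer   [pre-nasal raising]
  giving Gasho laferyintefer.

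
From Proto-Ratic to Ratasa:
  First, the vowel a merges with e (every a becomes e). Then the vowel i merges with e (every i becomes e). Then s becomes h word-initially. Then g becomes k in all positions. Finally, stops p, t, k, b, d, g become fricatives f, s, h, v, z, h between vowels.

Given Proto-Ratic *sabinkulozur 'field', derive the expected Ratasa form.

Ratasa: *sabinkulozur > sebinkulozur > sebenkulozur > hebenkulozur > hevenkulozur  (by vowel merger, vowel merger, debuccalisation, intervocalic lenition)

hevenkulozur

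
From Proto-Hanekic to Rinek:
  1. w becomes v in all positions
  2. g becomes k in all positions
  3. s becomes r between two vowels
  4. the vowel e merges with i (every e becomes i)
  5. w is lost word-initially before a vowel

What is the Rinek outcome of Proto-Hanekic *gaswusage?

kasvuraki

Rinek: *gaswusage > gasvusage > kasvusake > kasvurake > kasvuraki  (by unconditioned shift, unconditioned shift, rhotacism, vowel merger)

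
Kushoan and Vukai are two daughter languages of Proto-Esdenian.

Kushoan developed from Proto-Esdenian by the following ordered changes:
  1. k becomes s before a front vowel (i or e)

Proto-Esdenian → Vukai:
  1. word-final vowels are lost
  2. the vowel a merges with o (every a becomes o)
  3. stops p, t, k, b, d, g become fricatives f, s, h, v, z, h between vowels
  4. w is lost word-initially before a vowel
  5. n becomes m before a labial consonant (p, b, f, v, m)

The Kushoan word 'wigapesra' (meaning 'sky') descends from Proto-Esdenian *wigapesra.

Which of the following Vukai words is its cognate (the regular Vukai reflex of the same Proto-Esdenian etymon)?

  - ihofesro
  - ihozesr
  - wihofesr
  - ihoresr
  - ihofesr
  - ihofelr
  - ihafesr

ihofesr

Vukai: *wigapesra
  wigapesra → wigapesr   [apocope]
  wigapesr → wigopesr   [vowel merger]
  wigopesr → wihofesr   [intervocalic lenition]
  wihofesr → ihofesr   [glide loss]
  ihofesr (rule 5 does not apply)
  giving Vukai ihofesr.
The other candidates each miss or misapply at least one Vukai change.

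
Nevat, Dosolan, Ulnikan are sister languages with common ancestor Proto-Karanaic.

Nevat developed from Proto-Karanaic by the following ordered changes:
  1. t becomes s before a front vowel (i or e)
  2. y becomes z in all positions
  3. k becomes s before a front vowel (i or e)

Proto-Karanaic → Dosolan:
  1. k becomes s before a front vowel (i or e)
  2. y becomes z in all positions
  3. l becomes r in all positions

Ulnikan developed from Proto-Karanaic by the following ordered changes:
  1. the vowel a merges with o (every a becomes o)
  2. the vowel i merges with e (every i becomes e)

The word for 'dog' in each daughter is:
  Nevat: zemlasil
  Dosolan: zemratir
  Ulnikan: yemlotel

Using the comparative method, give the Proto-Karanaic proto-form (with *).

*yemlatil

Position 7: Nevat has i, Dosolan has i, Ulnikan has e. Nevat preserves i here (none of its changes turn any other segment into i), so the proto-segment is *i.
Position 5: Nevat has a, Dosolan has a, Ulnikan has o. Nevat preserves a here (none of its changes turn any other segment into a), so the proto-segment is *a.
Verify the candidate proto-form against each daughter:
Nevat: *yemlatil
  yemlatil → yemlasil   [palatalisation]
  yemlasil → zemlasil   [unconditioned shift]
  zemlasil (rule 3 does not apply)
  giving Nevat zemlasil.
Dosolan: start from *yemlatil.
  rule 1: no change — yemlatil
  rule 2 (unconditioned shift): yemlatil → zemlatil
  rule 3 (unconditioned shift): zemlatil → zemratir
  ⇒ Dosolan zemratir
Ulnikan: start from *yemlatil.
  rule 1 (vowel merger): yemlatil → yemlotil
  rule 2 (vowel merger): yemlotil → yemlotel
  ⇒ Ulnikan yemlotel
No other proto-form is consistent with every reflex, so the reconstruction is *yemlatil.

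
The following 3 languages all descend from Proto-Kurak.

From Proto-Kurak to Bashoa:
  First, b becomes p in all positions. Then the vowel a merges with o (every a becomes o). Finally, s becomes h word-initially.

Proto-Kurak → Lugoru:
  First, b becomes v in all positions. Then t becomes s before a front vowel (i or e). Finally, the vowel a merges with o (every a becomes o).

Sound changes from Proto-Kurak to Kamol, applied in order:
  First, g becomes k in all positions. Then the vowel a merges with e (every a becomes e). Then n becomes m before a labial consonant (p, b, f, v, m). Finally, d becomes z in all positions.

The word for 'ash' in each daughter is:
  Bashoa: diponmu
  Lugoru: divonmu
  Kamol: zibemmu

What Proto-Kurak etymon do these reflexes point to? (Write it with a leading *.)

Position 1: Bashoa has d, Lugoru has d, Kamol has z. Bashoa preserves d here (none of its changes turn any other segment into d), so the proto-segment is *d.
Position 5: Bashoa has n, Lugoru has n, Kamol has m. Bashoa preserves n here (none of its changes turn any other segment into n), so the proto-segment is *n.
This points to *dibanmu. Verify forward in each daughter:
Bashoa: *dibanmu > dipanmu > diponmu  (by unconditioned shift, vowel merger)
Lugoru: start from *dibanmu.
  rule 1 (unconditioned shift): dibanmu → divanmu
  rule 2: no change — divanmu
  rule 3 (vowel merger): divanmu → divonmu
  ⇒ Lugoru divonmu
Kamol: start from *dibanmu.
  rule 1: no change — dibanmu
  rule 2 (vowel merger): dibanmu → dibenmu
  rule 3 (nasal place assimilation): dibenmu → dibemmu
  rule 4 (unconditioned shift): dibemmu → zibemmu
  ⇒ Kamol zibemmu
No other proto-form is consistent with every reflex, so the reconstruction is *dibanmu.

*dibanmu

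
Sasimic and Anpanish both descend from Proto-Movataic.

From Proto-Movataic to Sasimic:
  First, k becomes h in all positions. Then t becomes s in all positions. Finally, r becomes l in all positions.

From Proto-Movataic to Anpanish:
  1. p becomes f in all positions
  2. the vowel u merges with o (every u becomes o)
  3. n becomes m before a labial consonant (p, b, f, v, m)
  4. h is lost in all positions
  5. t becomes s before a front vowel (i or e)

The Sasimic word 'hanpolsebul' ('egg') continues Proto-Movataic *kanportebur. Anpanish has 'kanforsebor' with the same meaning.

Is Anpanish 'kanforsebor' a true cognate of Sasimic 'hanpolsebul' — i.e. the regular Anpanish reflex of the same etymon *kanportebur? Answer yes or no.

Derive the expected Anpanish reflex of *kanportebur:
Anpanish: *kanportebur > kanfortebur > kanfortebor > kamfortebor > kamforsebor  (by unconditioned shift, vowel merger, nasal place assimilation, palatalisation)
The regular Anpanish reflex would be 'kamforsebor', but the attested form is 'kanforsebor'. The correspondence is irregular, so they are not cognates (the Anpanish form has a different source).

no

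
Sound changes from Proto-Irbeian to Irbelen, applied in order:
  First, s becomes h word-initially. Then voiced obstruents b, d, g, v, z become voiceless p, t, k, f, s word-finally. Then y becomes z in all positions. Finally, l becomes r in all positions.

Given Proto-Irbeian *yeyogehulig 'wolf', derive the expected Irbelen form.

Irbelen: *yeyogehulig > yeyogehulik > zezogehulik > zezogehurik  (by final devoicing, unconditioned shift, unconditioned shift)

zezogehurik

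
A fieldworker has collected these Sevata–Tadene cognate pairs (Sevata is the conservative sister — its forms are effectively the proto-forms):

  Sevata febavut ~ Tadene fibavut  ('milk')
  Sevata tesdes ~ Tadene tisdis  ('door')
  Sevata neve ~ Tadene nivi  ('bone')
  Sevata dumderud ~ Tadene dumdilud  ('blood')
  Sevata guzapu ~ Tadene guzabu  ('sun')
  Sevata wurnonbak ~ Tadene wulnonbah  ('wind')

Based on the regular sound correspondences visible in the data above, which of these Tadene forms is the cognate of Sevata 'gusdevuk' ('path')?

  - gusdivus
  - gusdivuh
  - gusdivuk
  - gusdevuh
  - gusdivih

neve ~ nivi — Sevata e corresponds to Tadene i after a consonant, before a labial obstruent.
wurnonbak ~ wulnonbah — Sevata k corresponds to Tadene h word-finally.
Applying these to Sevata 'gusdevuk':
  gusdevuk → gusdivuk   (e→i after a consonant, before a labial obstruent)
  gusdivuk → gusdivuh   (k→h word-finally)
So the Tadene cognate is 'gusdivuh'.

gusdivuh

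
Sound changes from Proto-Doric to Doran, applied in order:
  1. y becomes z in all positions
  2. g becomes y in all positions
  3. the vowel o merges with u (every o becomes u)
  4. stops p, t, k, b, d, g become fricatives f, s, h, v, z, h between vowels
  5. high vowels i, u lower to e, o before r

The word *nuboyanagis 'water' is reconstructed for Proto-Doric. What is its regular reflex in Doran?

nuvuzanayis

Doran: *nuboyanagis
  nuboyanagis → nubozanagis   [unconditioned shift]
  nubozanagis → nubozanayis   [unconditioned shift]
  nubozanayis → nubuzanayis   [vowel merger]
  nubuzanayis → nuvuzanayis   [intervocalic lenition]
  nuvuzanayis (rule 5 does not apply)
  giving Doran nuvuzanayis.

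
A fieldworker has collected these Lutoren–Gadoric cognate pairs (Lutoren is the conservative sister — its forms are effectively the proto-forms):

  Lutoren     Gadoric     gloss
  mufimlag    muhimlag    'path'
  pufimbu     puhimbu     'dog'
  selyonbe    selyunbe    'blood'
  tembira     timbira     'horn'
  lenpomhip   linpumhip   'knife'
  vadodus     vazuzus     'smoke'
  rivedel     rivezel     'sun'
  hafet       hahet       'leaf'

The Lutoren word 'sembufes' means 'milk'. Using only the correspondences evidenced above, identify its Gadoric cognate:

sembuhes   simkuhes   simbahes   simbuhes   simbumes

tembira ~ timbira — Lutoren e corresponds to Gadoric i after a consonant, before a nasal.
hafet ~ hahet — Lutoren f corresponds to Gadoric h between vowels (before a front vowel).
Applying these to Lutoren 'sembufes':
  sembufes → simbufes   (e→i after a consonant, before a nasal)
  simbufes → simbuhes   (f→h between vowels (before a front vowel))
So the Gadoric cognate is 'simbuhes'.

simbuhes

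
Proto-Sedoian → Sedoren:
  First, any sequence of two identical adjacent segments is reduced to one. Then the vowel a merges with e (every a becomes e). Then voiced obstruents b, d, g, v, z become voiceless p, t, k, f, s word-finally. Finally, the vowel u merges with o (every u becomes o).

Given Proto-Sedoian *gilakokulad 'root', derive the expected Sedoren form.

gilekokolet

Sedoren: *gilakokulad
  gilakokulad (rule 1 does not apply)
  gilakokulad → gilekokuled   [vowel merger]
  gilekokuled → gilekokulet   [final devoicing]
  gilekokulet → gilekokolet   [vowel merger]
  giving Sedoren gilekokolet.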